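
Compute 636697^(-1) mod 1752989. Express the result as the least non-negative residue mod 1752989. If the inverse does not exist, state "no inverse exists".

1329387

gcd(1752989, 636697) by repeated division:
1752989 = 2*636697 + 479595
636697 = 1*479595 + 157102
479595 = 3*157102 + 8289
157102 = 18*8289 + 7900
8289 = 1*7900 + 389
7900 = 20*389 + 120
389 = 3*120 + 29
120 = 4*29 + 4
29 = 7*4 + 1
4 = 4*1 + 0
Since gcd(636697, 1752989) = 1, back-substitute to write 1 as a combination:
1 = 29 − 7·4
1 = −7·120 + 29·29
1 = 29·389 − 94·120
1 = −94·7900 + 1909·389
1 = 1909·8289 − 2003·7900
1 = −2003·157102 + 37963·8289
1 = 37963·479595 − 115892·157102
1 = −115892·636697 + 153855·479595
1 = 153855·1752989 − 423602·636697
Hence 636697⁻¹ ≡ -423602 ≡ 1329387 (mod 1752989).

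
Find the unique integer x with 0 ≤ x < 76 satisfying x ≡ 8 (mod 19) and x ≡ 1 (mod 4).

Write x = 8 + 19·k. Then 19·k ≡ 1 − 8 ≡ 1 (mod 4).
Need 19⁻¹ mod 4. Extended Euclid on (4, 3):
4 = 1·3 + 1
3 = 3·1 + 0
Back-substitute:
1 = 4 − 3
19⁻¹ ≡ 3 (mod 4), so k ≡ 3·1 ≡ 3 (mod 4).
x = 8 + 19·3 = 65.

65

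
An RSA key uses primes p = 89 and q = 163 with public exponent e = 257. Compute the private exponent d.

φ(n) = (p−1)(q−1) = 88·162 = 14256.
Need d with 257·d ≡ 1 (mod 14256). Apply the extended Euclidean algorithm:
14256 = 55*257 + 121
257 = 2*121 + 15
121 = 8*15 + 1
15 = 15*1 + 0
Back-substitute:
1 = 121 − 8·15
1 = −8·257 + 17·121
1 = 17·14256 − 943·257
So 257·(-943) ≡ 1 (mod 14256), hence d ≡ -943 ≡ 13313 (mod 14256).

13313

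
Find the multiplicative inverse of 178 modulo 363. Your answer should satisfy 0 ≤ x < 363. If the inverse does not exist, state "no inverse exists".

259

Run Euclid on (363, 178):
363 = 2×178 + 7
178 = 25×7 + 3
7 = 2×3 + 1
3 = 3×1 + 0
The gcd is 1. Working backward:
1 = 7 − 2·3
1 = −2·178 + 51·7
1 = 51·363 − 104·178
Hence 178⁻¹ ≡ -104 ≡ 259 (mod 363).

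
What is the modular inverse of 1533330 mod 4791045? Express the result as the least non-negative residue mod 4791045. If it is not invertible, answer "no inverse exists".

no inverse exists

Euclidean algorithm on 4791045, 1533330:
4791045 = 3·1533330 + 191055
1533330 = 8·191055 + 4890
191055 = 39·4890 + 345
4890 = 14·345 + 60
345 = 5·60 + 45
60 = 1·45 + 15
45 = 3·15 + 0
Since gcd = 15 > 1, 1533330 is not a unit mod 4791045.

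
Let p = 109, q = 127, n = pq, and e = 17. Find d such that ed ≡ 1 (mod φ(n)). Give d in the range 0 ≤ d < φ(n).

φ(n) = (p−1)(q−1) = 108·126 = 13608.
Need d with 17·d ≡ 1 (mod 13608). Apply the extended Euclidean algorithm:
13608 = 800·17 + 8
17 = 2·8 + 1
8 = 8·1 + 0
Back-substitute:
1 = 17 − 2·8
1 = −2·13608 + 1601·17
So 17·1601 ≡ 1 (mod 13608), hence d = 1601.

1601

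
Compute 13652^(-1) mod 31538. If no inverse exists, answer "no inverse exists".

Compute gcd(13652, 31538):
31538 = 2·13652 + 4234
13652 = 3·4234 + 950
4234 = 4·950 + 434
950 = 2·434 + 82
434 = 5·82 + 24
82 = 3·24 + 10
24 = 2·10 + 4
10 = 2·4 + 2
4 = 2·2 + 0
The gcd is 2, not 1, hence no inverse exists.

no inverse exists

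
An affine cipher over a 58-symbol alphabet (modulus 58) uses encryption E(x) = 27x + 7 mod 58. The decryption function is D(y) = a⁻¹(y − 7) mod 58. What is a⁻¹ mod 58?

gcd(58, 27) by repeated division:
58 = 2·27 + 4
27 = 6·4 + 3
4 = 1·3 + 1
3 = 3·1 + 0
gcd = 1, so the inverse exists. Back-substitute:
1 = 4 − 3
1 = −27 + 7·4
1 = 7·58 − 15·27
Thus 27·(-15) ≡ 1 (mod 58); reducing, -15 mod 58 = 43.

43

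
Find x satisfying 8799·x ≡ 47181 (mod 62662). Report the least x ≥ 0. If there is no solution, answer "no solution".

11649

First find gcd(8799, 62662):
62662 = 7·8799 + 1069
8799 = 8·1069 + 247
1069 = 4·247 + 81
247 = 3·81 + 4
81 = 20·4 + 1
4 = 4·1 + 0
gcd = 1, so a unique solution mod 62662 exists.
Back-substitute for the Bézout coefficients:
1 = 81 − 20·4
1 = −20·247 + 61·81
1 = 61·1069 − 264·247
1 = −264·8799 + 2173·1069
1 = 2173·62662 − 15475·8799
So 8799·(-15475) ≡ 1 (mod 62662), giving 8799⁻¹ ≡ 47187.
x ≡ 8799⁻¹·47181 ≡ 47187·47181 ≡ 11649 (mod 62662).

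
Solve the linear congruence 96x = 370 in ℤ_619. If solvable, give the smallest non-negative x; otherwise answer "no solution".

First find gcd(96, 619):
619 = 6×96 + 43
96 = 2×43 + 10
43 = 4×10 + 3
10 = 3×3 + 1
3 = 3×1 + 0
gcd = 1, so a unique solution mod 619 exists.
Back-substitute for the Bézout coefficients:
1 = 10 − 3·3
1 = −3·43 + 13·10
1 = 13·96 − 29·43
1 = −29·619 + 187·96
So 96·(187) ≡ 1 (mod 619), giving 96⁻¹ ≡ 187.
x ≡ 96⁻¹·370 ≡ 187·370 ≡ 481 (mod 619).

481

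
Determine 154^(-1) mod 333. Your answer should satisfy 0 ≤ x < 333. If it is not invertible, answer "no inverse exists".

Apply the Euclidean algorithm to 333 and 154:
333 = 2*154 + 25
154 = 6*25 + 4
25 = 6*4 + 1
4 = 4*1 + 0
The gcd is 1. Working backward:
1 = 25 − 6·4
1 = −6·154 + 37·25
1 = 37·333 − 80·154
So 154·(-80) ≡ 1 (mod 333), and -80 ≡ 253 (mod 333).

253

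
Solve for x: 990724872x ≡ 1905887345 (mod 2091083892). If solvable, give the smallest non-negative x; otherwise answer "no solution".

no solution

gcd(990724872, 2091083892):
2091083892 = 2*990724872 + 109634148
990724872 = 9*109634148 + 4017540
109634148 = 27*4017540 + 1160568
4017540 = 3*1160568 + 535836
1160568 = 2*535836 + 88896
535836 = 6*88896 + 2460
88896 = 36*2460 + 336
2460 = 7*336 + 108
336 = 3*108 + 12
108 = 9*12 + 0
gcd = 12, but 12 ∤ 1905887345, so the congruence has no solution.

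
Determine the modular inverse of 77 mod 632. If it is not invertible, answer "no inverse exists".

Run Euclid on (632, 77):
632 = 8·77 + 16
77 = 4·16 + 13
16 = 1·13 + 3
13 = 4·3 + 1
3 = 3·1 + 0
Since gcd(77, 632) = 1, back-substitute to write 1 as a combination:
1 = 13 − 4·3
1 = −4·16 + 5·13
1 = 5·77 − 24·16
1 = −24·632 + 197·77
So 77·197 ≡ 1 (mod 632).

197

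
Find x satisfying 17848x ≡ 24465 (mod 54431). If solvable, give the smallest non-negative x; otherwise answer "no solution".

First find gcd(17848, 54431):
54431 = 3·17848 + 887
17848 = 20·887 + 108
887 = 8·108 + 23
108 = 4·23 + 16
23 = 1·16 + 7
16 = 2·7 + 2
7 = 3·2 + 1
2 = 2·1 + 0
gcd = 1, so a unique solution mod 54431 exists.
Back-substitute for the Bézout coefficients:
1 = 7 − 3·2
1 = −3·16 + 7·7
1 = 7·23 − 10·16
1 = −10·108 + 47·23
1 = 47·887 − 386·108
1 = −386·17848 + 7767·887
1 = 7767·54431 − 23687·17848
So 17848·(-23687) ≡ 1 (mod 54431), giving 17848⁻¹ ≡ 30744.
x ≡ 17848⁻¹·24465 ≡ 30744·24465 ≡ 24402 (mod 54431).

24402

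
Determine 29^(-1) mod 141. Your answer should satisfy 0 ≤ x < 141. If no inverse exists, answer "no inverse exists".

107

Extended Euclidean algorithm:
141 = 4×29 + 25
29 = 1×25 + 4
25 = 6×4 + 1
4 = 4×1 + 0
Since gcd(29, 141) = 1, back-substitute to write 1 as a combination:
1 = 25 − 6·4
1 = −6·29 + 7·25
1 = 7·141 − 34·29
So 29·(-34) ≡ 1 (mod 141), and -34 ≡ 107 (mod 141).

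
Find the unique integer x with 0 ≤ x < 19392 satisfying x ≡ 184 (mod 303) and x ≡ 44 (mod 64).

3820

Write x = 184 + 303·k. Then 303·k ≡ 44 − 184 ≡ 52 (mod 64).
Need 303⁻¹ mod 64. Extended Euclid on (64, 47):
64 = 1·47 + 17
47 = 2·17 + 13
17 = 1·13 + 4
13 = 3·4 + 1
4 = 4·1 + 0
Back-substitute:
1 = 13 − 3·4
1 = −3·17 + 4·13
1 = 4·47 − 11·17
1 = −11·64 + 15·47
303⁻¹ ≡ 15 (mod 64), so k ≡ 15·52 ≡ 12 (mod 64).
x = 184 + 303·12 = 3820.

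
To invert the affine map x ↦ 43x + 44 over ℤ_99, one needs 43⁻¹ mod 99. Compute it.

Run Euclid on (99, 43):
99 = 2·43 + 13
43 = 3·13 + 4
13 = 3·4 + 1
4 = 4·1 + 0
gcd = 1, so the inverse exists. Back-substitute:
1 = 13 − 3·4
1 = −3·43 + 10·13
1 = 10·99 − 23·43
Hence 43⁻¹ ≡ -23 ≡ 76 (mod 99).

76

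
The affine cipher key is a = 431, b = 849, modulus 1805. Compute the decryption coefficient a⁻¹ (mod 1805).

Run Euclid on (1805, 431):
1805 = 4·431 + 81
431 = 5·81 + 26
81 = 3·26 + 3
26 = 8·3 + 2
3 = 1·2 + 1
2 = 2·1 + 0
The gcd is 1. Working backward:
1 = 3 − 2
1 = −26 + 9·3
1 = 9·81 − 28·26
1 = −28·431 + 149·81
1 = 149·1805 − 624·431
Hence 431⁻¹ ≡ -624 ≡ 1181 (mod 1805).

1181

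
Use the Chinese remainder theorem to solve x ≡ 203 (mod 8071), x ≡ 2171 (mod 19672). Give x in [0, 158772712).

Write x = 203 + 8071·k. Then 8071·k ≡ 2171 − 203 ≡ 1968 (mod 19672).
Need 8071⁻¹ mod 19672. Extended Euclid on (19672, 8071):
19672 = 2*8071 + 3530
8071 = 2*3530 + 1011
3530 = 3*1011 + 497
1011 = 2*497 + 17
497 = 29*17 + 4
17 = 4*4 + 1
4 = 4*1 + 0
Back-substitute:
1 = 17 − 4·4
1 = −4·497 + 117·17
1 = 117·1011 − 238·497
1 = −238·3530 + 831·1011
1 = 831·8071 − 1900·3530
1 = −1900·19672 + 4631·8071
8071⁻¹ ≡ 4631 (mod 19672), so k ≡ 4631·1968 ≡ 5672 (mod 19672).
x = 203 + 8071·5672 = 45778915.

45778915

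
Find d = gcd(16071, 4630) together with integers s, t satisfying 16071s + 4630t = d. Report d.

1

Apply Euclid's algorithm to 16071 and 4630:
16071 = 3×4630 + 2181
4630 = 2×2181 + 268
2181 = 8×268 + 37
268 = 7×37 + 9
37 = 4×9 + 1
9 = 9×1 + 0
gcd(16071, 4630) = 1.
Working backward:
1 = 37 − 4·9
1 = −4·268 + 29·37
1 = 29·2181 − 236·268
1 = −236·4630 + 501·2181
1 = 501·16071 − 1739·4630
So 1 = (501)·16071 + (-1739)·4630.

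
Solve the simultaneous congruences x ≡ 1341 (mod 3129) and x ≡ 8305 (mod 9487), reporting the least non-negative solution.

Write x = 1341 + 3129·k. Then 3129·k ≡ 8305 − 1341 ≡ 6964 (mod 9487).
Need 3129⁻¹ mod 9487. Extended Euclid on (9487, 3129):
9487 = 3·3129 + 100
3129 = 31·100 + 29
100 = 3·29 + 13
29 = 2·13 + 3
13 = 4·3 + 1
3 = 3·1 + 0
Back-substitute:
1 = 13 − 4·3
1 = −4·29 + 9·13
1 = 9·100 − 31·29
1 = −31·3129 + 970·100
1 = 970·9487 − 2941·3129
3129⁻¹ ≡ 6546 (mod 9487), so k ≡ 6546·6964 ≡ 1309 (mod 9487).
x = 1341 + 3129·1309 = 4097202.

4097202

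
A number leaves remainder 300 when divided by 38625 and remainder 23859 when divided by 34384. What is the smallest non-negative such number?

Write x = 300 + 38625·k. Then 38625·k ≡ 23859 − 300 ≡ 23559 (mod 34384).
Need 38625⁻¹ mod 34384. Extended Euclid on (34384, 4241):
34384 = 8×4241 + 456
4241 = 9×456 + 137
456 = 3×137 + 45
137 = 3×45 + 2
45 = 22×2 + 1
2 = 2×1 + 0
Back-substitute:
1 = 45 − 22·2
1 = −22·137 + 67·45
1 = 67·456 − 223·137
1 = −223·4241 + 2074·456
1 = 2074·34384 − 16815·4241
38625⁻¹ ≡ 17569 (mod 34384), so k ≡ 17569·23559 ≡ 27863 (mod 34384).
x = 300 + 38625·27863 = 1076208675.

1076208675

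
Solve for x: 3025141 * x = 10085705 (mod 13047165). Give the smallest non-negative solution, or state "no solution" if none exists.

4448435

First find gcd(3025141, 13047165):
13047165 = 4·3025141 + 946601
3025141 = 3·946601 + 185338
946601 = 5·185338 + 19911
185338 = 9·19911 + 6139
19911 = 3·6139 + 1494
6139 = 4·1494 + 163
1494 = 9·163 + 27
163 = 6·27 + 1
27 = 27·1 + 0
gcd = 1, so a unique solution mod 13047165 exists.
Back-substitute for the Bézout coefficients:
1 = 163 − 6·27
1 = −6·1494 + 55·163
1 = 55·6139 − 226·1494
1 = −226·19911 + 733·6139
1 = 733·185338 − 6823·19911
1 = −6823·946601 + 34848·185338
1 = 34848·3025141 − 111367·946601
1 = −111367·13047165 + 480316·3025141
So 3025141·(480316) ≡ 1 (mod 13047165), giving 3025141⁻¹ ≡ 480316.
x ≡ 3025141⁻¹·10085705 ≡ 480316·10085705 ≡ 4448435 (mod 13047165).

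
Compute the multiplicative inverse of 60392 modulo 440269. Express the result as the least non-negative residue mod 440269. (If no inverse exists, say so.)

135736

Extended Euclidean algorithm:
440269 = 7·60392 + 17525
60392 = 3·17525 + 7817
17525 = 2·7817 + 1891
7817 = 4·1891 + 253
1891 = 7·253 + 120
253 = 2·120 + 13
120 = 9·13 + 3
13 = 4·3 + 1
3 = 3·1 + 0
The gcd is 1. Working backward:
1 = 13 − 4·3
1 = −4·120 + 37·13
1 = 37·253 − 78·120
1 = −78·1891 + 583·253
1 = 583·7817 − 2410·1891
1 = −2410·17525 + 5403·7817
1 = 5403·60392 − 18619·17525
1 = −18619·440269 + 135736·60392
So 60392·135736 ≡ 1 (mod 440269).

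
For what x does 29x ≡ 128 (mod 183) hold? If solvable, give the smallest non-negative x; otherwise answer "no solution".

First find gcd(29, 183):
183 = 6×29 + 9
29 = 3×9 + 2
9 = 4×2 + 1
2 = 2×1 + 0
gcd = 1, so a unique solution mod 183 exists.
Back-substitute for the Bézout coefficients:
1 = 9 − 4·2
1 = −4·29 + 13·9
1 = 13·183 − 82·29
So 29·(-82) ≡ 1 (mod 183), giving 29⁻¹ ≡ 101.
x ≡ 29⁻¹·128 ≡ 101·128 ≡ 118 (mod 183).

118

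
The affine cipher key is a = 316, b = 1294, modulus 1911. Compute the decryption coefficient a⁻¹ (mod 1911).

Extended Euclidean algorithm:
1911 = 6*316 + 15
316 = 21*15 + 1
15 = 15*1 + 0
The gcd is 1. Working backward:
1 = 316 − 21·15
1 = −21·1911 + 127·316
So 316·127 ≡ 1 (mod 1911).

127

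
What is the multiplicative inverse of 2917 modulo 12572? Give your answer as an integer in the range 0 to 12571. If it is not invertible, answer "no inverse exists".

Run Euclid on (12572, 2917):
12572 = 4*2917 + 904
2917 = 3*904 + 205
904 = 4*205 + 84
205 = 2*84 + 37
84 = 2*37 + 10
37 = 3*10 + 7
10 = 1*7 + 3
7 = 2*3 + 1
3 = 3*1 + 0
gcd = 1, so the inverse exists. Back-substitute:
1 = 7 − 2·3
1 = −2·10 + 3·7
1 = 3·37 − 11·10
1 = −11·84 + 25·37
1 = 25·205 − 61·84
1 = −61·904 + 269·205
1 = 269·2917 − 868·904
1 = −868·12572 + 3741·2917
So 2917·3741 ≡ 1 (mod 12572).

3741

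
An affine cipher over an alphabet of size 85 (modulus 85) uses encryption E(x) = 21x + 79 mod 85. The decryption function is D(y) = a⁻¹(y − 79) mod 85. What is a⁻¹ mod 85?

81

Apply the Euclidean algorithm to 85 and 21:
85 = 4*21 + 1
21 = 21*1 + 0
The gcd is 1. Working backward:
1 = 85 − 4·21
Hence 21⁻¹ ≡ -4 ≡ 81 (mod 85).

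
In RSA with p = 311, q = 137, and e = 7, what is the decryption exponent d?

φ(n) = (p−1)(q−1) = 310·136 = 42160.
Need d with 7·d ≡ 1 (mod 42160). Apply the extended Euclidean algorithm:
42160 = 6022×7 + 6
7 = 1×6 + 1
6 = 6×1 + 0
Back-substitute:
1 = 7 − 6
1 = −42160 + 6023·7
So 7·6023 ≡ 1 (mod 42160), hence d = 6023.

6023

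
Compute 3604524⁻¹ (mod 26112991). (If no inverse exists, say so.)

19952880

Apply the Euclidean algorithm to 26112991 and 3604524:
26112991 = 7×3604524 + 881323
3604524 = 4×881323 + 79232
881323 = 11×79232 + 9771
79232 = 8×9771 + 1064
9771 = 9×1064 + 195
1064 = 5×195 + 89
195 = 2×89 + 17
89 = 5×17 + 4
17 = 4×4 + 1
4 = 4×1 + 0
The gcd is 1. Working backward:
1 = 17 − 4·4
1 = −4·89 + 21·17
1 = 21·195 − 46·89
1 = −46·1064 + 251·195
1 = 251·9771 − 2305·1064
1 = −2305·79232 + 18691·9771
1 = 18691·881323 − 207906·79232
1 = −207906·3604524 + 850315·881323
1 = 850315·26112991 − 6160111·3604524
Thus 3604524·(-6160111) ≡ 1 (mod 26112991); reducing, -6160111 mod 26112991 = 19952880.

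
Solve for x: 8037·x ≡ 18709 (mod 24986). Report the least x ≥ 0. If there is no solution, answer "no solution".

First find gcd(8037, 24986):
24986 = 3×8037 + 875
8037 = 9×875 + 162
875 = 5×162 + 65
162 = 2×65 + 32
65 = 2×32 + 1
32 = 32×1 + 0
gcd = 1, so a unique solution mod 24986 exists.
Back-substitute for the Bézout coefficients:
1 = 65 − 2·32
1 = −2·162 + 5·65
1 = 5·875 − 27·162
1 = −27·8037 + 248·875
1 = 248·24986 − 771·8037
So 8037·(-771) ≡ 1 (mod 24986), giving 8037⁻¹ ≡ 24215.
x ≡ 8037⁻¹·18709 ≡ 24215·18709 ≡ 17269 (mod 24986).

17269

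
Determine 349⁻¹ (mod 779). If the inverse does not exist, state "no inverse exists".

Extended Euclidean algorithm:
779 = 2×349 + 81
349 = 4×81 + 25
81 = 3×25 + 6
25 = 4×6 + 1
6 = 6×1 + 0
The gcd is 1. Working backward:
1 = 25 − 4·6
1 = −4·81 + 13·25
1 = 13·349 − 56·81
1 = −56·779 + 125·349
So 349·125 ≡ 1 (mod 779).

125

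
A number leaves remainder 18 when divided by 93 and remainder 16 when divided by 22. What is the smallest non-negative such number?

Write x = 18 + 93·k. Then 93·k ≡ 16 − 18 ≡ 20 (mod 22).
Need 93⁻¹ mod 22. Extended Euclid on (22, 5):
22 = 4·5 + 2
5 = 2·2 + 1
2 = 2·1 + 0
Back-substitute:
1 = 5 − 2·2
1 = −2·22 + 9·5
93⁻¹ ≡ 9 (mod 22), so k ≡ 9·20 ≡ 4 (mod 22).
x = 18 + 93·4 = 390.

390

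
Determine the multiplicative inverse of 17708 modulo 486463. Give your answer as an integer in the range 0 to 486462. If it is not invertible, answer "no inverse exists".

Extended Euclidean algorithm:
486463 = 27·17708 + 8347
17708 = 2·8347 + 1014
8347 = 8·1014 + 235
1014 = 4·235 + 74
235 = 3·74 + 13
74 = 5·13 + 9
13 = 1·9 + 4
9 = 2·4 + 1
4 = 4·1 + 0
Since gcd(17708, 486463) = 1, back-substitute to write 1 as a combination:
1 = 9 − 2·4
1 = −2·13 + 3·9
1 = 3·74 − 17·13
1 = −17·235 + 54·74
1 = 54·1014 − 233·235
1 = −233·8347 + 1918·1014
1 = 1918·17708 − 4069·8347
1 = −4069·486463 + 111781·17708
So 17708·111781 ≡ 1 (mod 486463).

111781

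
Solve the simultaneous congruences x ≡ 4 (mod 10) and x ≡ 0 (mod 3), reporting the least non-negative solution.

Write x = 4 + 10·k. Then 10·k ≡ 0 − 4 ≡ 2 (mod 3).
Need 10⁻¹ mod 3. Extended Euclid on (3, 1):
3 = 3·1 + 0
10⁻¹ ≡ 1 (mod 3), so k ≡ 1·2 ≡ 2 (mod 3).
x = 4 + 10·2 = 24.

24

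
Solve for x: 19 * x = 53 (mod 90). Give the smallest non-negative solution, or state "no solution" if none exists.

First find gcd(19, 90):
90 = 4*19 + 14
19 = 1*14 + 5
14 = 2*5 + 4
5 = 1*4 + 1
4 = 4*1 + 0
gcd = 1, so a unique solution mod 90 exists.
Back-substitute for the Bézout coefficients:
1 = 5 − 4
1 = −14 + 3·5
1 = 3·19 − 4·14
1 = −4·90 + 19·19
So 19·(19) ≡ 1 (mod 90), giving 19⁻¹ ≡ 19.
x ≡ 19⁻¹·53 ≡ 19·53 ≡ 17 (mod 90).

17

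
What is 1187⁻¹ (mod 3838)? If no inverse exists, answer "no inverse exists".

3741

Run Euclid on (3838, 1187):
3838 = 3×1187 + 277
1187 = 4×277 + 79
277 = 3×79 + 40
79 = 1×40 + 39
40 = 1×39 + 1
39 = 39×1 + 0
The gcd is 1. Working backward:
1 = 40 − 39
1 = −79 + 2·40
1 = 2·277 − 7·79
1 = −7·1187 + 30·277
1 = 30·3838 − 97·1187
So 1187·(-97) ≡ 1 (mod 3838), and -97 ≡ 3741 (mod 3838).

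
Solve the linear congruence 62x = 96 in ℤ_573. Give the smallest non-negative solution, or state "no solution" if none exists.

57

First find gcd(62, 573):
573 = 9×62 + 15
62 = 4×15 + 2
15 = 7×2 + 1
2 = 2×1 + 0
gcd = 1, so a unique solution mod 573 exists.
Back-substitute for the Bézout coefficients:
1 = 15 − 7·2
1 = −7·62 + 29·15
1 = 29·573 − 268·62
So 62·(-268) ≡ 1 (mod 573), giving 62⁻¹ ≡ 305.
x ≡ 62⁻¹·96 ≡ 305·96 ≡ 57 (mod 573).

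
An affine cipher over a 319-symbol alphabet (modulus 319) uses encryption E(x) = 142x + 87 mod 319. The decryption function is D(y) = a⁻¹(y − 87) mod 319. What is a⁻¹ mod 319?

164

Run Euclid on (319, 142):
319 = 2*142 + 35
142 = 4*35 + 2
35 = 17*2 + 1
2 = 2*1 + 0
Since gcd(142, 319) = 1, back-substitute to write 1 as a combination:
1 = 35 − 17·2
1 = −17·142 + 69·35
1 = 69·319 − 155·142
So 142·(-155) ≡ 1 (mod 319), and -155 ≡ 164 (mod 319).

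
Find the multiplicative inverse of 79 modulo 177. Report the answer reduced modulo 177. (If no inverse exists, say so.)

121

Extended Euclidean algorithm:
177 = 2*79 + 19
79 = 4*19 + 3
19 = 6*3 + 1
3 = 3*1 + 0
The gcd is 1. Working backward:
1 = 19 − 6·3
1 = −6·79 + 25·19
1 = 25·177 − 56·79
Hence 79⁻¹ ≡ -56 ≡ 121 (mod 177).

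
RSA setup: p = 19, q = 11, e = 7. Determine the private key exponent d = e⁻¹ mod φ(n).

φ(n) = (p−1)(q−1) = 18·10 = 180.
Need d with 7·d ≡ 1 (mod 180). Apply the extended Euclidean algorithm:
180 = 25×7 + 5
7 = 1×5 + 2
5 = 2×2 + 1
2 = 2×1 + 0
Back-substitute:
1 = 5 − 2·2
1 = −2·7 + 3·5
1 = 3·180 − 77·7
So 7·(-77) ≡ 1 (mod 180), hence d ≡ -77 ≡ 103 (mod 180).

103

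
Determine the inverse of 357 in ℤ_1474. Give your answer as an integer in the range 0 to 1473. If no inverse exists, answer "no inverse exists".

801

Apply the Euclidean algorithm to 1474 and 357:
1474 = 4·357 + 46
357 = 7·46 + 35
46 = 1·35 + 11
35 = 3·11 + 2
11 = 5·2 + 1
2 = 2·1 + 0
gcd = 1, so the inverse exists. Back-substitute:
1 = 11 − 5·2
1 = −5·35 + 16·11
1 = 16·46 − 21·35
1 = −21·357 + 163·46
1 = 163·1474 − 673·357
Thus 357·(-673) ≡ 1 (mod 1474); reducing, -673 mod 1474 = 801.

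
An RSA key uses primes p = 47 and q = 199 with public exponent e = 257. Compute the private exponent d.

4997

φ(n) = (p−1)(q−1) = 46·198 = 9108.
Need d with 257·d ≡ 1 (mod 9108). Apply the extended Euclidean algorithm:
9108 = 35·257 + 113
257 = 2·113 + 31
113 = 3·31 + 20
31 = 1·20 + 11
20 = 1·11 + 9
11 = 1·9 + 2
9 = 4·2 + 1
2 = 2·1 + 0
Back-substitute:
1 = 9 − 4·2
1 = −4·11 + 5·9
1 = 5·20 − 9·11
1 = −9·31 + 14·20
1 = 14·113 − 51·31
1 = −51·257 + 116·113
1 = 116·9108 − 4111·257
So 257·(-4111) ≡ 1 (mod 9108), hence d ≡ -4111 ≡ 4997 (mod 9108).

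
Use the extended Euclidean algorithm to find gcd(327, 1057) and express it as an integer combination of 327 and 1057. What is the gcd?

1

Apply Euclid's algorithm to 1057 and 327:
1057 = 3×327 + 76
327 = 4×76 + 23
76 = 3×23 + 7
23 = 3×7 + 2
7 = 3×2 + 1
2 = 2×1 + 0
gcd(327, 1057) = 1.
Back-substituting:
1 = 7 − 3·2
1 = −3·23 + 10·7
1 = 10·76 − 33·23
1 = −33·327 + 142·76
1 = 142·1057 − 459·327
So 1 = (142)·1057 + (-459)·327.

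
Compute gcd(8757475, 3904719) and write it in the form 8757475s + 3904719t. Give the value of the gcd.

Apply Euclid's algorithm to 8757475 and 3904719:
8757475 = 2×3904719 + 948037
3904719 = 4×948037 + 112571
948037 = 8×112571 + 47469
112571 = 2×47469 + 17633
47469 = 2×17633 + 12203
17633 = 1×12203 + 5430
12203 = 2×5430 + 1343
5430 = 4×1343 + 58
1343 = 23×58 + 9
58 = 6×9 + 4
9 = 2×4 + 1
4 = 4×1 + 0
gcd(8757475, 3904719) = 1.
Working backward:
1 = 9 − 2·4
1 = −2·58 + 13·9
1 = 13·1343 − 301·58
1 = −301·5430 + 1217·1343
1 = 1217·12203 − 2735·5430
1 = −2735·17633 + 3952·12203
1 = 3952·47469 − 10639·17633
1 = −10639·112571 + 25230·47469
1 = 25230·948037 − 212479·112571
1 = −212479·3904719 + 875146·948037
1 = 875146·8757475 − 1962771·3904719
So 1 = (875146)·8757475 + (-1962771)·3904719.

1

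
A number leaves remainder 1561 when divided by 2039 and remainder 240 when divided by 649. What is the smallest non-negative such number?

331879

Write x = 1561 + 2039·k. Then 2039·k ≡ 240 − 1561 ≡ 626 (mod 649).
Need 2039⁻¹ mod 649. Extended Euclid on (649, 92):
649 = 7·92 + 5
92 = 18·5 + 2
5 = 2·2 + 1
2 = 2·1 + 0
Back-substitute:
1 = 5 − 2·2
1 = −2·92 + 37·5
1 = 37·649 − 261·92
2039⁻¹ ≡ 388 (mod 649), so k ≡ 388·626 ≡ 162 (mod 649).
x = 1561 + 2039·162 = 331879.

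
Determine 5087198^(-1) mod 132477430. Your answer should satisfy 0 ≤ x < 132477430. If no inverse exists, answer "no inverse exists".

no inverse exists

Euclidean algorithm on 132477430, 5087198:
132477430 = 26*5087198 + 210282
5087198 = 24*210282 + 40430
210282 = 5*40430 + 8132
40430 = 4*8132 + 7902
8132 = 1*7902 + 230
7902 = 34*230 + 82
230 = 2*82 + 66
82 = 1*66 + 16
66 = 4*16 + 2
16 = 8*2 + 0
The gcd is 2, not 1, hence no inverse exists.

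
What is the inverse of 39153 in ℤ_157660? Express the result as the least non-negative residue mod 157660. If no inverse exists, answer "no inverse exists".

112077

gcd(157660, 39153) by repeated division:
157660 = 4×39153 + 1048
39153 = 37×1048 + 377
1048 = 2×377 + 294
377 = 1×294 + 83
294 = 3×83 + 45
83 = 1×45 + 38
45 = 1×38 + 7
38 = 5×7 + 3
7 = 2×3 + 1
3 = 3×1 + 0
gcd = 1, so the inverse exists. Back-substitute:
1 = 7 − 2·3
1 = −2·38 + 11·7
1 = 11·45 − 13·38
1 = −13·83 + 24·45
1 = 24·294 − 85·83
1 = −85·377 + 109·294
1 = 109·1048 − 303·377
1 = −303·39153 + 11320·1048
1 = 11320·157660 − 45583·39153
Hence 39153⁻¹ ≡ -45583 ≡ 112077 (mod 157660).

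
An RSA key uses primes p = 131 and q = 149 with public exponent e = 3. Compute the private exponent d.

φ(n) = (p−1)(q−1) = 130·148 = 19240.
Need d with 3·d ≡ 1 (mod 19240). Apply the extended Euclidean algorithm:
19240 = 6413×3 + 1
3 = 3×1 + 0
Back-substitute:
1 = 19240 − 6413·3
So 3·(-6413) ≡ 1 (mod 19240), hence d ≡ -6413 ≡ 12827 (mod 19240).

12827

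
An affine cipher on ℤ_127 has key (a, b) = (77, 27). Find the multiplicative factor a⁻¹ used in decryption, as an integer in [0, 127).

gcd(127, 77) by repeated division:
127 = 1×77 + 50
77 = 1×50 + 27
50 = 1×27 + 23
27 = 1×23 + 4
23 = 5×4 + 3
4 = 1×3 + 1
3 = 3×1 + 0
The gcd is 1. Working backward:
1 = 4 − 3
1 = −23 + 6·4
1 = 6·27 − 7·23
1 = −7·50 + 13·27
1 = 13·77 − 20·50
1 = −20·127 + 33·77
So 77·33 ≡ 1 (mod 127).

33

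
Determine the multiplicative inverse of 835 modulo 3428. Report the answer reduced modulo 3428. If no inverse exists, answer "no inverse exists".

gcd(3428, 835) by repeated division:
3428 = 4×835 + 88
835 = 9×88 + 43
88 = 2×43 + 2
43 = 21×2 + 1
2 = 2×1 + 0
Since gcd(835, 3428) = 1, back-substitute to write 1 as a combination:
1 = 43 − 21·2
1 = −21·88 + 43·43
1 = 43·835 − 408·88
1 = −408·3428 + 1675·835
So 835·1675 ≡ 1 (mod 3428).

1675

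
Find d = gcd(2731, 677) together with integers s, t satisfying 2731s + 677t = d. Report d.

Apply Euclid's algorithm to 2731 and 677:
2731 = 4×677 + 23
677 = 29×23 + 10
23 = 2×10 + 3
10 = 3×3 + 1
3 = 3×1 + 0
gcd(2731, 677) = 1.
Back-substituting:
1 = 10 − 3·3
1 = −3·23 + 7·10
1 = 7·677 − 206·23
1 = −206·2731 + 831·677
So 1 = (-206)·2731 + (831)·677.

1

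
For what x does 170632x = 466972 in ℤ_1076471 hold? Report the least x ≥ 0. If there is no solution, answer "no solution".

First find gcd(170632, 1076471):
1076471 = 6×170632 + 52679
170632 = 3×52679 + 12595
52679 = 4×12595 + 2299
12595 = 5×2299 + 1100
2299 = 2×1100 + 99
1100 = 11×99 + 11
99 = 9×11 + 0
gcd = 11 and 11 | 466972, so solutions exist. Divide through by 11: 15512x ≡ 42452 (mod 97861).
Now find 15512⁻¹ mod 97861:
97861 = 6*15512 + 4789
15512 = 3*4789 + 1145
4789 = 4*1145 + 209
1145 = 5*209 + 100
209 = 2*100 + 9
100 = 11*9 + 1
9 = 9*1 + 0
Back-substitute:
1 = 100 − 11·9
1 = −11·209 + 23·100
1 = 23·1145 − 126·209
1 = −126·4789 + 527·1145
1 = 527·15512 − 1707·4789
1 = −1707·97861 + 10769·15512
So 15512⁻¹ ≡ 10769 (mod 97861).
Then x ≡ 10769·42452 ≡ 56857 (mod 97861); the smallest non-negative solution is x = 56857.

56857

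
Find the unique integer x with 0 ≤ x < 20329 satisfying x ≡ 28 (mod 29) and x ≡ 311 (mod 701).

9424

Write x = 28 + 29·k. Then 29·k ≡ 311 − 28 ≡ 283 (mod 701).
Need 29⁻¹ mod 701. Extended Euclid on (701, 29):
701 = 24*29 + 5
29 = 5*5 + 4
5 = 1*4 + 1
4 = 4*1 + 0
Back-substitute:
1 = 5 − 4
1 = −29 + 6·5
1 = 6·701 − 145·29
29⁻¹ ≡ 556 (mod 701), so k ≡ 556·283 ≡ 324 (mod 701).
x = 28 + 29·324 = 9424.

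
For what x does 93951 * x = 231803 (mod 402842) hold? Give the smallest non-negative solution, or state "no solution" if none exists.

30047

First find gcd(93951, 402842):
402842 = 4·93951 + 27038
93951 = 3·27038 + 12837
27038 = 2·12837 + 1364
12837 = 9·1364 + 561
1364 = 2·561 + 242
561 = 2·242 + 77
242 = 3·77 + 11
77 = 7·11 + 0
gcd = 11 and 11 | 231803, so solutions exist. Divide through by 11: 8541x ≡ 21073 (mod 36622).
Now find 8541⁻¹ mod 36622:
36622 = 4*8541 + 2458
8541 = 3*2458 + 1167
2458 = 2*1167 + 124
1167 = 9*124 + 51
124 = 2*51 + 22
51 = 2*22 + 7
22 = 3*7 + 1
7 = 7*1 + 0
Back-substitute:
1 = 22 − 3·7
1 = −3·51 + 7·22
1 = 7·124 − 17·51
1 = −17·1167 + 160·124
1 = 160·2458 − 337·1167
1 = −337·8541 + 1171·2458
1 = 1171·36622 − 5021·8541
So 8541·(-5021) ≡ 1 (mod 36622), i.e. 8541⁻¹ ≡ 31601.
Then x ≡ 31601·21073 ≡ 30047 (mod 36622); the smallest non-negative solution is x = 30047.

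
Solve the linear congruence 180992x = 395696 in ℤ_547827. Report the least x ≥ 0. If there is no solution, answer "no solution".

18163

First find gcd(180992, 547827):
547827 = 3*180992 + 4851
180992 = 37*4851 + 1505
4851 = 3*1505 + 336
1505 = 4*336 + 161
336 = 2*161 + 14
161 = 11*14 + 7
14 = 2*7 + 0
gcd = 7 and 7 | 395696, so solutions exist. Divide through by 7: 25856x ≡ 56528 (mod 78261).
Now find 25856⁻¹ mod 78261:
78261 = 3*25856 + 693
25856 = 37*693 + 215
693 = 3*215 + 48
215 = 4*48 + 23
48 = 2*23 + 2
23 = 11*2 + 1
2 = 2*1 + 0
Back-substitute:
1 = 23 − 11·2
1 = −11·48 + 23·23
1 = 23·215 − 103·48
1 = −103·693 + 332·215
1 = 332·25856 − 12387·693
1 = −12387·78261 + 37493·25856
So 25856⁻¹ ≡ 37493 (mod 78261).
Then x ≡ 37493·56528 ≡ 18163 (mod 78261); the smallest non-negative solution is x = 18163.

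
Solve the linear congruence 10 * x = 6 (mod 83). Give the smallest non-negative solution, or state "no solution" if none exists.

67

First find gcd(10, 83):
83 = 8·10 + 3
10 = 3·3 + 1
3 = 3·1 + 0
gcd = 1, so a unique solution mod 83 exists.
Back-substitute for the Bézout coefficients:
1 = 10 − 3·3
1 = −3·83 + 25·10
So 10·(25) ≡ 1 (mod 83), giving 10⁻¹ ≡ 25.
x ≡ 10⁻¹·6 ≡ 25·6 ≡ 67 (mod 83).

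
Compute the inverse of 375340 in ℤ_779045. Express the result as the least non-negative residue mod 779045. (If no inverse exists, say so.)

no inverse exists

Compute gcd(375340, 779045):
779045 = 2·375340 + 28365
375340 = 13·28365 + 6595
28365 = 4·6595 + 1985
6595 = 3·1985 + 640
1985 = 3·640 + 65
640 = 9·65 + 55
65 = 1·55 + 10
55 = 5·10 + 5
10 = 2·5 + 0
The gcd is 5, not 1, hence no inverse exists.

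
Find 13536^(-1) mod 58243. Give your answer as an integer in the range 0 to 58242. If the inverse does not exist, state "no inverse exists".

40709

gcd(58243, 13536) by repeated division:
58243 = 4×13536 + 4099
13536 = 3×4099 + 1239
4099 = 3×1239 + 382
1239 = 3×382 + 93
382 = 4×93 + 10
93 = 9×10 + 3
10 = 3×3 + 1
3 = 3×1 + 0
The gcd is 1. Working backward:
1 = 10 − 3·3
1 = −3·93 + 28·10
1 = 28·382 − 115·93
1 = −115·1239 + 373·382
1 = 373·4099 − 1234·1239
1 = −1234·13536 + 4075·4099
1 = 4075·58243 − 17534·13536
Hence 13536⁻¹ ≡ -17534 ≡ 40709 (mod 58243).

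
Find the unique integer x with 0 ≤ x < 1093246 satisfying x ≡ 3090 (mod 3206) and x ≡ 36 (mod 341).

Write x = 3090 + 3206·k. Then 3206·k ≡ 36 − 3090 ≡ 15 (mod 341).
Need 3206⁻¹ mod 341. Extended Euclid on (341, 137):
341 = 2×137 + 67
137 = 2×67 + 3
67 = 22×3 + 1
3 = 3×1 + 0
Back-substitute:
1 = 67 − 22·3
1 = −22·137 + 45·67
1 = 45·341 − 112·137
3206⁻¹ ≡ 229 (mod 341), so k ≡ 229·15 ≡ 25 (mod 341).
x = 3090 + 3206·25 = 83240.

83240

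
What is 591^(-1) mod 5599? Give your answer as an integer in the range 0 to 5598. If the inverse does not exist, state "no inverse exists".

Extended Euclidean algorithm:
5599 = 9×591 + 280
591 = 2×280 + 31
280 = 9×31 + 1
31 = 31×1 + 0
Since gcd(591, 5599) = 1, back-substitute to write 1 as a combination:
1 = 280 − 9·31
1 = −9·591 + 19·280
1 = 19·5599 − 180·591
Thus 591·(-180) ≡ 1 (mod 5599); reducing, -180 mod 5599 = 5419.

5419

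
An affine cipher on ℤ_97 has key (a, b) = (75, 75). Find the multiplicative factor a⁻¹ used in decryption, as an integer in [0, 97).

Extended Euclidean algorithm:
97 = 1*75 + 22
75 = 3*22 + 9
22 = 2*9 + 4
9 = 2*4 + 1
4 = 4*1 + 0
gcd = 1, so the inverse exists. Back-substitute:
1 = 9 − 2·4
1 = −2·22 + 5·9
1 = 5·75 − 17·22
1 = −17·97 + 22·75
So 75·22 ≡ 1 (mod 97).

22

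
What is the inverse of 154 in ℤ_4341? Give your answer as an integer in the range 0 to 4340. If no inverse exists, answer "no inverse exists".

Apply the Euclidean algorithm to 4341 and 154:
4341 = 28*154 + 29
154 = 5*29 + 9
29 = 3*9 + 2
9 = 4*2 + 1
2 = 2*1 + 0
The gcd is 1. Working backward:
1 = 9 − 4·2
1 = −4·29 + 13·9
1 = 13·154 − 69·29
1 = −69·4341 + 1945·154
So 154·1945 ≡ 1 (mod 4341).

1945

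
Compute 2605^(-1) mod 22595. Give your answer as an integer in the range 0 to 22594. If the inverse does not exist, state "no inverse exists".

Euclidean algorithm on 22595, 2605:
22595 = 8*2605 + 1755
2605 = 1*1755 + 850
1755 = 2*850 + 55
850 = 15*55 + 25
55 = 2*25 + 5
25 = 5*5 + 0
The gcd is 5, not 1, hence no inverse exists.

no inverse exists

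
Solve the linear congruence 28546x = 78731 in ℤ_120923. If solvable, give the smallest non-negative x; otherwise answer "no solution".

110433

First find gcd(28546, 120923):
120923 = 4·28546 + 6739
28546 = 4·6739 + 1590
6739 = 4·1590 + 379
1590 = 4·379 + 74
379 = 5·74 + 9
74 = 8·9 + 2
9 = 4·2 + 1
2 = 2·1 + 0
gcd = 1, so a unique solution mod 120923 exists.
Back-substitute for the Bézout coefficients:
1 = 9 − 4·2
1 = −4·74 + 33·9
1 = 33·379 − 169·74
1 = −169·1590 + 709·379
1 = 709·6739 − 3005·1590
1 = −3005·28546 + 12729·6739
1 = 12729·120923 − 53921·28546
So 28546·(-53921) ≡ 1 (mod 120923), giving 28546⁻¹ ≡ 67002.
x ≡ 28546⁻¹·78731 ≡ 67002·78731 ≡ 110433 (mod 120923).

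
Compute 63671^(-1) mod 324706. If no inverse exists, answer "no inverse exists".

gcd(324706, 63671) by repeated division:
324706 = 5·63671 + 6351
63671 = 10·6351 + 161
6351 = 39·161 + 72
161 = 2·72 + 17
72 = 4·17 + 4
17 = 4·4 + 1
4 = 4·1 + 0
Since gcd(63671, 324706) = 1, back-substitute to write 1 as a combination:
1 = 17 − 4·4
1 = −4·72 + 17·17
1 = 17·161 − 38·72
1 = −38·6351 + 1499·161
1 = 1499·63671 − 15028·6351
1 = −15028·324706 + 76639·63671
So 63671·76639 ≡ 1 (mod 324706).

76639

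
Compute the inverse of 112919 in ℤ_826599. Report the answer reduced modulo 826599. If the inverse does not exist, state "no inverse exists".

gcd(826599, 112919) by repeated division:
826599 = 7·112919 + 36166
112919 = 3·36166 + 4421
36166 = 8·4421 + 798
4421 = 5·798 + 431
798 = 1·431 + 367
431 = 1·367 + 64
367 = 5·64 + 47
64 = 1·47 + 17
47 = 2·17 + 13
17 = 1·13 + 4
13 = 3·4 + 1
4 = 4·1 + 0
Since gcd(112919, 826599) = 1, back-substitute to write 1 as a combination:
1 = 13 − 3·4
1 = −3·17 + 4·13
1 = 4·47 − 11·17
1 = −11·64 + 15·47
1 = 15·367 − 86·64
1 = −86·431 + 101·367
1 = 101·798 − 187·431
1 = −187·4421 + 1036·798
1 = 1036·36166 − 8475·4421
1 = −8475·112919 + 26461·36166
1 = 26461·826599 − 193702·112919
Hence 112919⁻¹ ≡ -193702 ≡ 632897 (mod 826599).

632897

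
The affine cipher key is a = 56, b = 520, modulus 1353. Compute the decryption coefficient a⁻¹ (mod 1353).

749

Extended Euclidean algorithm:
1353 = 24×56 + 9
56 = 6×9 + 2
9 = 4×2 + 1
2 = 2×1 + 0
The gcd is 1. Working backward:
1 = 9 − 4·2
1 = −4·56 + 25·9
1 = 25·1353 − 604·56
So 56·(-604) ≡ 1 (mod 1353), and -604 ≡ 749 (mod 1353).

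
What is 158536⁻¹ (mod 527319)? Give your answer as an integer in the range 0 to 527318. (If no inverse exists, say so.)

Apply the Euclidean algorithm to 527319 and 158536:
527319 = 3*158536 + 51711
158536 = 3*51711 + 3403
51711 = 15*3403 + 666
3403 = 5*666 + 73
666 = 9*73 + 9
73 = 8*9 + 1
9 = 9*1 + 0
The gcd is 1. Working backward:
1 = 73 − 8·9
1 = −8·666 + 73·73
1 = 73·3403 − 373·666
1 = −373·51711 + 5668·3403
1 = 5668·158536 − 17377·51711
1 = −17377·527319 + 57799·158536
So 158536·57799 ≡ 1 (mod 527319).

57799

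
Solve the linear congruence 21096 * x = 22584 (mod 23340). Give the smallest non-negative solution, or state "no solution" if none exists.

614

First find gcd(21096, 23340):
23340 = 1*21096 + 2244
21096 = 9*2244 + 900
2244 = 2*900 + 444
900 = 2*444 + 12
444 = 37*12 + 0
gcd = 12 and 12 | 22584, so solutions exist. Divide through by 12: 1758x ≡ 1882 (mod 1945).
Now find 1758⁻¹ mod 1945:
1945 = 1·1758 + 187
1758 = 9·187 + 75
187 = 2·75 + 37
75 = 2·37 + 1
37 = 37·1 + 0
Back-substitute:
1 = 75 − 2·37
1 = −2·187 + 5·75
1 = 5·1758 − 47·187
1 = −47·1945 + 52·1758
So 1758⁻¹ ≡ 52 (mod 1945).
Then x ≡ 52·1882 ≡ 614 (mod 1945); the smallest non-negative solution is x = 614.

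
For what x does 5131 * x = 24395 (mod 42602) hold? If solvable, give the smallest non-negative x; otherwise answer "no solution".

First find gcd(5131, 42602):
42602 = 8×5131 + 1554
5131 = 3×1554 + 469
1554 = 3×469 + 147
469 = 3×147 + 28
147 = 5×28 + 7
28 = 4×7 + 0
gcd = 7 and 7 | 24395, so solutions exist. Divide through by 7: 733x ≡ 3485 (mod 6086).
Now find 733⁻¹ mod 6086:
6086 = 8·733 + 222
733 = 3·222 + 67
222 = 3·67 + 21
67 = 3·21 + 4
21 = 5·4 + 1
4 = 4·1 + 0
Back-substitute:
1 = 21 − 5·4
1 = −5·67 + 16·21
1 = 16·222 − 53·67
1 = −53·733 + 175·222
1 = 175·6086 − 1453·733
So 733·(-1453) ≡ 1 (mod 6086), i.e. 733⁻¹ ≡ 4633.
Then x ≡ 4633·3485 ≡ 5933 (mod 6086); the smallest non-negative solution is x = 5933.

5933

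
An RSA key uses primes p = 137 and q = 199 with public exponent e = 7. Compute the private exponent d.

3847

φ(n) = (p−1)(q−1) = 136·198 = 26928.
Need d with 7·d ≡ 1 (mod 26928). Apply the extended Euclidean algorithm:
26928 = 3846·7 + 6
7 = 1·6 + 1
6 = 6·1 + 0
Back-substitute:
1 = 7 − 6
1 = −26928 + 3847·7
So 7·3847 ≡ 1 (mod 26928), hence d = 3847.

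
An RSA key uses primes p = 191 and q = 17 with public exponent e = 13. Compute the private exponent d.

1637

φ(n) = (p−1)(q−1) = 190·16 = 3040.
Need d with 13·d ≡ 1 (mod 3040). Apply the extended Euclidean algorithm:
3040 = 233·13 + 11
13 = 1·11 + 2
11 = 5·2 + 1
2 = 2·1 + 0
Back-substitute:
1 = 11 − 5·2
1 = −5·13 + 6·11
1 = 6·3040 − 1403·13
So 13·(-1403) ≡ 1 (mod 3040), hence d ≡ -1403 ≡ 1637 (mod 3040).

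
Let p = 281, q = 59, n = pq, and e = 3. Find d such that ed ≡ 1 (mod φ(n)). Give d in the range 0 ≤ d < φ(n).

φ(n) = (p−1)(q−1) = 280·58 = 16240.
Need d with 3·d ≡ 1 (mod 16240). Apply the extended Euclidean algorithm:
16240 = 5413×3 + 1
3 = 3×1 + 0
Back-substitute:
1 = 16240 − 5413·3
So 3·(-5413) ≡ 1 (mod 16240), hence d ≡ -5413 ≡ 10827 (mod 16240).

10827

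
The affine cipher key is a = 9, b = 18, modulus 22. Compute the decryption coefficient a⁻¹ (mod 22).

5

Run Euclid on (22, 9):
22 = 2·9 + 4
9 = 2·4 + 1
4 = 4·1 + 0
The gcd is 1. Working backward:
1 = 9 − 2·4
1 = −2·22 + 5·9
So 9·5 ≡ 1 (mod 22).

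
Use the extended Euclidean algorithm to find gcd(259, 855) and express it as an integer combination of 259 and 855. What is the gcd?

Apply Euclid's algorithm to 855 and 259:
855 = 3·259 + 78
259 = 3·78 + 25
78 = 3·25 + 3
25 = 8·3 + 1
3 = 3·1 + 0
gcd(259, 855) = 1.
Express as a combination:
1 = 25 − 8·3
1 = −8·78 + 25·25
1 = 25·259 − 83·78
1 = −83·855 + 274·259
So 1 = (-83)·855 + (274)·259.

1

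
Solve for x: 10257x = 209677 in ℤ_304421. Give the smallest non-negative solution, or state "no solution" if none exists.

First find gcd(10257, 304421):
304421 = 29×10257 + 6968
10257 = 1×6968 + 3289
6968 = 2×3289 + 390
3289 = 8×390 + 169
390 = 2×169 + 52
169 = 3×52 + 13
52 = 4×13 + 0
gcd = 13 and 13 | 209677, so solutions exist. Divide through by 13: 789x ≡ 16129 (mod 23417).
Now find 789⁻¹ mod 23417:
23417 = 29*789 + 536
789 = 1*536 + 253
536 = 2*253 + 30
253 = 8*30 + 13
30 = 2*13 + 4
13 = 3*4 + 1
4 = 4*1 + 0
Back-substitute:
1 = 13 − 3·4
1 = −3·30 + 7·13
1 = 7·253 − 59·30
1 = −59·536 + 125·253
1 = 125·789 − 184·536
1 = −184·23417 + 5461·789
So 789⁻¹ ≡ 5461 (mod 23417).
Then x ≡ 5461·16129 ≡ 9132 (mod 23417); the smallest non-negative solution is x = 9132.

9132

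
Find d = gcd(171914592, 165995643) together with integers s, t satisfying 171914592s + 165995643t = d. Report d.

3

Repeated division:
171914592 = 1×165995643 + 5918949
165995643 = 28×5918949 + 265071
5918949 = 22×265071 + 87387
265071 = 3×87387 + 2910
87387 = 30×2910 + 87
2910 = 33×87 + 39
87 = 2×39 + 9
39 = 4×9 + 3
9 = 3×3 + 0
gcd(171914592, 165995643) = 3.
Back-substituting:
3 = 39 − 4·9
3 = −4·87 + 9·39
3 = 9·2910 − 301·87
3 = −301·87387 + 9039·2910
3 = 9039·265071 − 27418·87387
3 = −27418·5918949 + 612235·265071
3 = 612235·165995643 − 17169998·5918949
3 = −17169998·171914592 + 17782233·165995643
So 3 = (-17169998)·171914592 + (17782233)·165995643.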